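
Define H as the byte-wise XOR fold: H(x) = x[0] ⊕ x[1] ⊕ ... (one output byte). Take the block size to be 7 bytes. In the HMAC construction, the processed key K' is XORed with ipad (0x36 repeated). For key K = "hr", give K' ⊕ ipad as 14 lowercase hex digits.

Key "hr" = 68 72 is 2 bytes ≤ B = 7; zero-pad to 7 bytes: K' = 68 72 00 00 00 00 00.
XOR each byte with 0x36: 68⊕36=5e, 72⊕36=44, 00⊕36=36, 00⊕36=36, 00⊕36=36, 00⊕36=36, 00⊕36=36.

5e443636363636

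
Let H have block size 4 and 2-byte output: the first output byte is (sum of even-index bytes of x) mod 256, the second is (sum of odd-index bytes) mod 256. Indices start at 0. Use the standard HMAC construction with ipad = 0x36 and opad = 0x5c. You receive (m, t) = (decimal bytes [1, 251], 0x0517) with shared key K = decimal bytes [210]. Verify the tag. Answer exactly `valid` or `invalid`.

Key decimal bytes [210] = d2 is 1 byte ≤ B = 4; zero-pad to 4 bytes: K' = d2 00 00 00.
K' ⊕ ipad = e4 36 36 36; K' ⊕ opad = 8e 5c 5c 5c.
Inner hash: even-index sum = 283 mod 256 = 27; odd-index sum = 359 mod 256 = 103 → 1b 67.
Outer hash (recomputed tag): even-index sum = 261 mod 256 = 5; odd-index sum = 287 mod 256 = 31 → 05 1f.
Recomputed tag = 051f; claimed = 0517 → mismatch.

invalid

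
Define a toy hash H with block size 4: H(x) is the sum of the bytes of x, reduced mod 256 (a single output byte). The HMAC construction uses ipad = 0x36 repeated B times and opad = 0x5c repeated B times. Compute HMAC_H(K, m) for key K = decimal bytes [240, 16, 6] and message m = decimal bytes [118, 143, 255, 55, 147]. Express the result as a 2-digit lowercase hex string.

ce

Key decimal bytes [240, 16, 6] = f0 10 06 is 3 bytes ≤ B = 4; zero-pad to 4 bytes: K' = f0 10 06 00.
K' ⊕ ipad = c6 26 30 36.  K' ⊕ opad = ac 4c 5a 5c.
Inner input = (K'⊕ipad) ∥ m = c6 26 30 36 ∥ 76 8f ff 37 93.
Inner hash: sum = 198+38+48+54+118+143+255+55+147 = 1056; mod 256 = 32 → 20.
Outer input = (K'⊕opad) ∥ inner = ac 4c 5a 5c ∥ 20.
Outer hash (tag): sum = 172+76+90+92+32 = 462; mod 256 = 206 → ce.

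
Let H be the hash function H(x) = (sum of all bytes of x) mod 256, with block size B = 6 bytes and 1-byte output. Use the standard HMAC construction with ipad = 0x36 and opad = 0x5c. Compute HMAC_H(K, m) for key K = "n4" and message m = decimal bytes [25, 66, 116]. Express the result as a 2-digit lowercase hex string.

Key "n4" = 6e 34 is 2 bytes ≤ B = 6; zero-pad to 6 bytes: K' = 6e 34 00 00 00 00.
K' ⊕ ipad = 58 02 36 36 36 36.  K' ⊕ opad = 32 68 5c 5c 5c 5c.
Inner input = (K'⊕ipad) ∥ m = 58 02 36 36 36 36 ∥ 19 42 74.
Inner hash: sum = 88+2+54+54+54+54+25+66+116 = 513; mod 256 = 1 → 01.
Outer input = (K'⊕opad) ∥ inner = 32 68 5c 5c 5c 5c ∥ 01.
Outer hash (tag): sum = 50+104+92+92+92+92+1 = 523; mod 256 = 11 → 0b.

0b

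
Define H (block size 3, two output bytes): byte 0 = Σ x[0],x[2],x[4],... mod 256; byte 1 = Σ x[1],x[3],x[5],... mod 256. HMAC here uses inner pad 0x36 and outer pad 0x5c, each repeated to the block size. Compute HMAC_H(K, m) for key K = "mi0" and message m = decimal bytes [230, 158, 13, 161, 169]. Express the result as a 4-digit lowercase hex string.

98d5

Key "mi0" = 6d 69 30 is exactly B = 3 bytes: K' = 6d 69 30.
K' ⊕ ipad = 5b 5f 06.  K' ⊕ opad = 31 35 6c.
Inner input = (K'⊕ipad) ∥ m = 5b 5f 06 ∥ e6 9e 0d a1 a9.
Inner hash: even-index sum = 416 mod 256 = 160; odd-index sum = 507 mod 256 = 251 → a0 fb.
Outer input = (K'⊕opad) ∥ inner = 31 35 6c ∥ a0 fb.
Outer hash (tag): even-index sum = 408 mod 256 = 152; odd-index sum = 213 mod 256 = 213 → 98 d5.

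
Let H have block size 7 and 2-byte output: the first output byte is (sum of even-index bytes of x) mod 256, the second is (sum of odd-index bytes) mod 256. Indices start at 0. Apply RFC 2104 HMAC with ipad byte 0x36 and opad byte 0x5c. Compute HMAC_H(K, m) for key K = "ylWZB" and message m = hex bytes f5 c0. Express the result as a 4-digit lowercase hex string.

9bac

Key "ylWZB" = 79 6c 57 5a 42 is 5 bytes ≤ B = 7; zero-pad to 7 bytes: K' = 79 6c 57 5a 42 00 00.
K' ⊕ ipad = 4f 5a 61 6c 74 36 36.  K' ⊕ opad = 25 30 0b 06 1e 5c 5c.
Inner input = (K'⊕ipad) ∥ m = 4f 5a 61 6c 74 36 36 ∥ f5 c0.
Inner hash: even-index sum = 538 mod 256 = 26; odd-index sum = 497 mod 256 = 241 → 1a f1.
Outer input = (K'⊕opad) ∥ inner = 25 30 0b 06 1e 5c 5c ∥ 1a f1.
Outer hash (tag): even-index sum = 411 mod 256 = 155; odd-index sum = 172 mod 256 = 172 → 9b ac.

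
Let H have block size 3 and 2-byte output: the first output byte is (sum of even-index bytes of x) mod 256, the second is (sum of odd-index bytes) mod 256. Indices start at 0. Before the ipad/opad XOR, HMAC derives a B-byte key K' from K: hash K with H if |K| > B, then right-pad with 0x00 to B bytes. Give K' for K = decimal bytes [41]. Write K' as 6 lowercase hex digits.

290000

Key decimal bytes [41] = 29 is 1 byte ≤ B = 3; zero-pad to 3 bytes: K' = 29 00 00.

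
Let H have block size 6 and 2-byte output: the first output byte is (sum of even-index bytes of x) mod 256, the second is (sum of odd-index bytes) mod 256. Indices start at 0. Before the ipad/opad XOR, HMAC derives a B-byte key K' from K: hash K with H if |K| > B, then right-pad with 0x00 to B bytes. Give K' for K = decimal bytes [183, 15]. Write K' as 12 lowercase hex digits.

Key decimal bytes [183, 15] = b7 0f is 2 bytes ≤ B = 6; zero-pad to 6 bytes: K' = b7 0f 00 00 00 00.

b70f00000000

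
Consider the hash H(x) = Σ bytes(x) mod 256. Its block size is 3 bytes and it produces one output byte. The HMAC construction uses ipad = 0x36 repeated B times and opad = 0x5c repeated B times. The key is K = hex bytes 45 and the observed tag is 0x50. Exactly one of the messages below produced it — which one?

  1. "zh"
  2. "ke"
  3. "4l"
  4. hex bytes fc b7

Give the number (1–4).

3

Key hex bytes 45 is 1 byte ≤ B = 3; zero-pad to 3 bytes: K' = 45 00 00.
K' ⊕ ipad = 73 36 36; K' ⊕ opad = 19 5c 5c.
m1: inner = H(73 36 36 7a 68) = c1; tag = H(19 5c 5c c1) = 92
m2: inner = H(73 36 36 6b 65) = af; tag = H(19 5c 5c af) = 80
m3: inner = H(73 36 36 34 6c) = 7f; tag = H(19 5c 5c 7f) = 50 ← matches
m4: inner = H(73 36 36 fc b7) = 92; tag = H(19 5c 5c 92) = 63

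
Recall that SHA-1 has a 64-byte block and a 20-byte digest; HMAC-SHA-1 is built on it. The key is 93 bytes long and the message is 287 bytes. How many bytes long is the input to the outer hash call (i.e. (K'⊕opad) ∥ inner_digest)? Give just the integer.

84

Key is 93 > 64 bytes, so it is hashed to 20 bytes then zero-padded to 64: |K'| = 64.
Outer input = (K'⊕opad) ∥ H(inner) → 64 + 20 = 84 bytes.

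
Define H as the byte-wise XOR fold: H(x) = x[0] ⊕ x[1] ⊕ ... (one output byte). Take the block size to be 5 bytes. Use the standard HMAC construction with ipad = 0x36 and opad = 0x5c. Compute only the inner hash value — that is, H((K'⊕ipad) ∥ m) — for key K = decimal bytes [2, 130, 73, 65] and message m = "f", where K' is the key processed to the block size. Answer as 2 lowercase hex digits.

d8

Key decimal bytes [2, 130, 73, 65] = 02 82 49 41 is 4 bytes ≤ B = 5; zero-pad to 5 bytes: K' = 02 82 49 41 00.
K' ⊕ ipad = 34 b4 7f 77 36.
Inner input = 34 b4 7f 77 36 ∥ 66.
Inner hash: XOR 34⊕b4⊕7f⊕77⊕36⊕66 = d8.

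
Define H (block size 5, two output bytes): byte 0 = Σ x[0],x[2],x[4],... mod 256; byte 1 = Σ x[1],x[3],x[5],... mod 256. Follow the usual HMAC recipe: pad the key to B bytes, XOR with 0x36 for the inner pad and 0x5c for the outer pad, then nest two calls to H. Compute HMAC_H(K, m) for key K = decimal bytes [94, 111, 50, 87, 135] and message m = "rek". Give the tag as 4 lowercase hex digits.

e2c0

Key decimal bytes [94, 111, 50, 87, 135] = 5e 6f 32 57 87 is exactly B = 5 bytes: K' = 5e 6f 32 57 87.
K' ⊕ ipad = 68 59 04 61 b1.  K' ⊕ opad = 02 33 6e 0b db.
Inner input = (K'⊕ipad) ∥ m = 68 59 04 61 b1 ∥ 72 65 6b.
Inner hash: even-index sum = 386 mod 256 = 130; odd-index sum = 407 mod 256 = 151 → 82 97.
Outer input = (K'⊕opad) ∥ inner = 02 33 6e 0b db ∥ 82 97.
Outer hash (tag): even-index sum = 482 mod 256 = 226; odd-index sum = 192 mod 256 = 192 → e2 c0.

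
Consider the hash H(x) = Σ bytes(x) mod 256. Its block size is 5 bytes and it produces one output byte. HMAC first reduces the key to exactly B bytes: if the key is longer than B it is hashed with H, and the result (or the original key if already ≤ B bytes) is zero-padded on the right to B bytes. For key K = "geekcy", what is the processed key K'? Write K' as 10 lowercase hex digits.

|K| = 6 > B = 5, so first hash the key.
H(K): sum = 103+101+101+107+99+121 = 632; mod 256 = 120 → 78.
Zero-pad H(K) = 78 to 5 bytes: K' = 78 00 00 00 00.

7800000000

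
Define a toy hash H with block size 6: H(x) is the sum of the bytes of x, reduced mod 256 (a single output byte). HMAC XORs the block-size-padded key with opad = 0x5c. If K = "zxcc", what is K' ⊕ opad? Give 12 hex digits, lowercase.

26243f3f5c5c

Key "zxcc" = 7a 78 63 63 is 4 bytes ≤ B = 6; zero-pad to 6 bytes: K' = 7a 78 63 63 00 00.
XOR each byte with 0x5c: 7a⊕5c=26, 78⊕5c=24, 63⊕5c=3f, 63⊕5c=3f, 00⊕5c=5c, 00⊕5c=5c.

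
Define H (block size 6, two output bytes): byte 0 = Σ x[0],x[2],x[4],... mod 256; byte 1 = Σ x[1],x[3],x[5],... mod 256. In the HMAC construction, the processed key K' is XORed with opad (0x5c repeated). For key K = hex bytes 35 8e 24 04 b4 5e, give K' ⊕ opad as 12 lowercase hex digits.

69d27858e802

Key hex bytes 35 8e 24 04 b4 5e is exactly B = 6 bytes: K' = 35 8e 24 04 b4 5e.
XOR each byte with 0x5c: 35⊕5c=69, 8e⊕5c=d2, 24⊕5c=78, 04⊕5c=58, b4⊕5c=e8, 5e⊕5c=02.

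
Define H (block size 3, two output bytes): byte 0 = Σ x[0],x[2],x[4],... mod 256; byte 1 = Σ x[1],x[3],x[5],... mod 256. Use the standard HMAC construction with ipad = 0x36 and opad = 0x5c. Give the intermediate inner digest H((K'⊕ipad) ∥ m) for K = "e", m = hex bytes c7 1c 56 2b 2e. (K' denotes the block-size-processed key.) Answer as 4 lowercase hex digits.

Key "e" = 65 is 1 byte ≤ B = 3; zero-pad to 3 bytes: K' = 65 00 00.
K' ⊕ ipad = 53 36 36.
Inner input = 53 36 36 ∥ c7 1c 56 2b 2e.
Inner hash: even-index sum = 208 mod 256 = 208; odd-index sum = 385 mod 256 = 129 → d0 81.

d081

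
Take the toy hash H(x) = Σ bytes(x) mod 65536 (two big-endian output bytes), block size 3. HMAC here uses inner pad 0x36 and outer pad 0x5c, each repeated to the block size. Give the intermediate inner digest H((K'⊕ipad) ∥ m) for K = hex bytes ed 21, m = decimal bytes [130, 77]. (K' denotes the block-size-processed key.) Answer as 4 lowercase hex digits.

Key hex bytes ed 21 is 2 bytes ≤ B = 3; zero-pad to 3 bytes: K' = ed 21 00.
K' ⊕ ipad = db 17 36.
Inner input = db 17 36 ∥ 82 4d.
Inner hash: sum = 219+23+54+130+77 = 503 → 01 f7.

01f7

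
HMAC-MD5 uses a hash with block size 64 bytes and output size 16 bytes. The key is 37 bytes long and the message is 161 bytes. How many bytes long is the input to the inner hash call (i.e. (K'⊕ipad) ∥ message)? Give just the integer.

Key is 37 ≤ 64 bytes, zero-padded: |K'| = 64.
Inner input = (K'⊕ipad) ∥ m → 64 + 161 = 225 bytes.

225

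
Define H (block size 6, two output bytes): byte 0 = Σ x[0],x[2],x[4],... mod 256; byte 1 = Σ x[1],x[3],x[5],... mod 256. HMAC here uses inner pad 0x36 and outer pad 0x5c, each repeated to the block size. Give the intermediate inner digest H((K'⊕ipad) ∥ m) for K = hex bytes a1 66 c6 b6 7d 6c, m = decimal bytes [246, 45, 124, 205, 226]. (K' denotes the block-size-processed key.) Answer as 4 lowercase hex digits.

2624

Key hex bytes a1 66 c6 b6 7d 6c is exactly B = 6 bytes: K' = a1 66 c6 b6 7d 6c.
K' ⊕ ipad = 97 50 f0 80 4b 5a.
Inner input = 97 50 f0 80 4b 5a ∥ f6 2d 7c cd e2.
Inner hash: even-index sum = 1062 mod 256 = 38; odd-index sum = 548 mod 256 = 36 → 26 24.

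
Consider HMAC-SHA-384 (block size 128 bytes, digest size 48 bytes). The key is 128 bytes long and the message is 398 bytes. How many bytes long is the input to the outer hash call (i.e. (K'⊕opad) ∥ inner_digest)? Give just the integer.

176

Key is 128 ≤ 128 bytes, zero-padded: |K'| = 128.
Outer input = (K'⊕opad) ∥ H(inner) → 128 + 48 = 176 bytes.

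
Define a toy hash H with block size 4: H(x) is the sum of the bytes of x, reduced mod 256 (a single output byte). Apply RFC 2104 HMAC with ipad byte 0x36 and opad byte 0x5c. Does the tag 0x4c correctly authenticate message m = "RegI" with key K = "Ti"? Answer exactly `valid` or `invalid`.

Key "Ti" = 54 69 is 2 bytes ≤ B = 4; zero-pad to 4 bytes: K' = 54 69 00 00.
K' ⊕ ipad = 62 5f 36 36; K' ⊕ opad = 08 35 5c 5c.
Inner hash: sum = 98+95+54+54+82+101+103+73 = 660; mod 256 = 148 → 94.
Outer hash (recomputed tag): sum = 8+53+92+92+148 = 393; mod 256 = 137 → 89.
Recomputed tag = 89; claimed = 4c → mismatch.

invalid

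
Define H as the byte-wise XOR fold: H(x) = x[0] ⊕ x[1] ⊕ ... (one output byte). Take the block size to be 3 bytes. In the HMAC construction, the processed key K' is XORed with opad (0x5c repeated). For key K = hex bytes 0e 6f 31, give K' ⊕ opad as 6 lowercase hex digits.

52336d

Key hex bytes 0e 6f 31 is exactly B = 3 bytes: K' = 0e 6f 31.
XOR each byte with 0x5c: 0e⊕5c=52, 6f⊕5c=33, 31⊕5c=6d.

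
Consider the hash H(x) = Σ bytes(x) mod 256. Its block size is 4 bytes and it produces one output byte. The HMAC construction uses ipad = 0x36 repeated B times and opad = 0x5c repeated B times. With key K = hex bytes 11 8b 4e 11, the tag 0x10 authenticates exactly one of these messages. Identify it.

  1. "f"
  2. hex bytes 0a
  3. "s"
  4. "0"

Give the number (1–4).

2

Key hex bytes 11 8b 4e 11 is exactly B = 4 bytes: K' = 11 8b 4e 11.
K' ⊕ ipad = 27 bd 78 27; K' ⊕ opad = 4d d7 12 4d.
m1: inner = H(27 bd 78 27 66) = e9; tag = H(4d d7 12 4d e9) = 6c
m2: inner = H(27 bd 78 27 0a) = 8d; tag = H(4d d7 12 4d 8d) = 10 ← matches
m3: inner = H(27 bd 78 27 73) = f6; tag = H(4d d7 12 4d f6) = 79
m4: inner = H(27 bd 78 27 30) = b3; tag = H(4d d7 12 4d b3) = 36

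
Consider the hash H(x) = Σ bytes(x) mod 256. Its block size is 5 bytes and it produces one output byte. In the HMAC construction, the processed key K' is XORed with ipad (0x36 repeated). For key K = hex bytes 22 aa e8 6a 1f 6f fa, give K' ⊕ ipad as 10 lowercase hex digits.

9036363636

Key hex bytes 22 aa e8 6a 1f 6f fa is 7 bytes > B = 5, so hash it first: H(key) = a6, then zero-pad to 5 bytes: K' = a6 00 00 00 00.
XOR each byte with 0x36: a6⊕36=90, 00⊕36=36, 00⊕36=36, 00⊕36=36, 00⊕36=36.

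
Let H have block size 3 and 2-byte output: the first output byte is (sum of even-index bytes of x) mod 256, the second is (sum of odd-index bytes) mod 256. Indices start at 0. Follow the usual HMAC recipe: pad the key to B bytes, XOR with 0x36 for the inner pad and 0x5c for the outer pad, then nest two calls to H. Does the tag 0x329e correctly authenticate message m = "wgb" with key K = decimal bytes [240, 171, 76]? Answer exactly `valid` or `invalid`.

Key decimal bytes [240, 171, 76] = f0 ab 4c is exactly B = 3 bytes: K' = f0 ab 4c.
K' ⊕ ipad = c6 9d 7a; K' ⊕ opad = ac f7 10.
Inner hash: even-index sum = 423 mod 256 = 167; odd-index sum = 374 mod 256 = 118 → a7 76.
Outer hash (recomputed tag): even-index sum = 306 mod 256 = 50; odd-index sum = 414 mod 256 = 158 → 32 9e.
Recomputed tag = 329e; claimed = 329e → match.

valid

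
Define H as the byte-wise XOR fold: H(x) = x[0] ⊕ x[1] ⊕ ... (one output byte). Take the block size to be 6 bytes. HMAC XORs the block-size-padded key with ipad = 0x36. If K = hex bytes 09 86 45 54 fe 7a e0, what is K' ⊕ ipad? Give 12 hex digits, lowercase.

Key hex bytes 09 86 45 54 fe 7a e0 is 7 bytes > B = 6, so hash it first: H(key) = fa, then zero-pad to 6 bytes: K' = fa 00 00 00 00 00.
XOR each byte with 0x36: fa⊕36=cc, 00⊕36=36, 00⊕36=36, 00⊕36=36, 00⊕36=36, 00⊕36=36.

cc3636363636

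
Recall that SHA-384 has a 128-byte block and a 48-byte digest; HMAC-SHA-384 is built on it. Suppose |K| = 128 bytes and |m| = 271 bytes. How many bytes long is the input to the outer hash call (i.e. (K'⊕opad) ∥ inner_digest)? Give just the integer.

Key is 128 ≤ 128 bytes, zero-padded: |K'| = 128.
Outer input = (K'⊕opad) ∥ H(inner) → 128 + 48 = 176 bytes.

176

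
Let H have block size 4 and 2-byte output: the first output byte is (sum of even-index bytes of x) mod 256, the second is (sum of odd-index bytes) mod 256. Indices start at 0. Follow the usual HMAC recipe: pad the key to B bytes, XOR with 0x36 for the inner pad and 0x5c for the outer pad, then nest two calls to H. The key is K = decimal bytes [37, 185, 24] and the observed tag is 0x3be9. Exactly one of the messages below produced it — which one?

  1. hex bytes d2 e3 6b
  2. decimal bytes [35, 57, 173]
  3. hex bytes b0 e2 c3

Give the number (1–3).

Key decimal bytes [37, 185, 24] = 25 b9 18 is 3 bytes ≤ B = 4; zero-pad to 4 bytes: K' = 25 b9 18 00.
K' ⊕ ipad = 13 8f 2e 36; K' ⊕ opad = 79 e5 44 5c.
m1: inner = H(13 8f 2e 36 d2 e3 6b) = 7e a8; tag = H(79 e5 44 5c 7e a8) = 3be9 ← matches
m2: inner = H(13 8f 2e 36 23 39 ad) = 11 fe; tag = H(79 e5 44 5c 11 fe) = ce3f
m3: inner = H(13 8f 2e 36 b0 e2 c3) = b4 a7; tag = H(79 e5 44 5c b4 a7) = 71e8

1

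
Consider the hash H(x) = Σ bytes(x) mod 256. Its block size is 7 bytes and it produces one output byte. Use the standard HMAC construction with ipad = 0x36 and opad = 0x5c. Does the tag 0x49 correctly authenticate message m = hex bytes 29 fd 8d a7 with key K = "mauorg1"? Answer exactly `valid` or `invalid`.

invalid

Key "mauorg1" = 6d 61 75 6f 72 67 31 is exactly B = 7 bytes: K' = 6d 61 75 6f 72 67 31.
K' ⊕ ipad = 5b 57 43 59 44 51 07; K' ⊕ opad = 31 3d 29 33 2e 3b 6d.
Inner hash: sum = 91+87+67+89+68+81+7+41+253+141+167 = 1092; mod 256 = 68 → 44.
Outer hash (recomputed tag): sum = 49+61+41+51+46+59+109+68 = 484; mod 256 = 228 → e4.
Recomputed tag = e4; claimed = 49 → mismatch.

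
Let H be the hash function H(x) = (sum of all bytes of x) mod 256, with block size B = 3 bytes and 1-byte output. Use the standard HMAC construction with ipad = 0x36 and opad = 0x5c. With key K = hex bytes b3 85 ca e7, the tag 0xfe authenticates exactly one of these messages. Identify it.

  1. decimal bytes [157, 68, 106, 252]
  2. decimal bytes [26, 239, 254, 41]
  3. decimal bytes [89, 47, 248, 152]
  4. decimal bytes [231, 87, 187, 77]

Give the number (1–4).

Key hex bytes b3 85 ca e7 is 4 bytes > B = 3, so hash it first: H(key) = e9, then zero-pad to 3 bytes: K' = e9 00 00.
K' ⊕ ipad = df 36 36; K' ⊕ opad = b5 5c 5c.
m1: inner = H(df 36 36 9d 44 6a fc) = 92; tag = H(b5 5c 5c 92) = ff
m2: inner = H(df 36 36 1a ef fe 29) = 7b; tag = H(b5 5c 5c 7b) = e8
m3: inner = H(df 36 36 59 2f f8 98) = 63; tag = H(b5 5c 5c 63) = d0
m4: inner = H(df 36 36 e7 57 bb 4d) = 91; tag = H(b5 5c 5c 91) = fe ← matches

4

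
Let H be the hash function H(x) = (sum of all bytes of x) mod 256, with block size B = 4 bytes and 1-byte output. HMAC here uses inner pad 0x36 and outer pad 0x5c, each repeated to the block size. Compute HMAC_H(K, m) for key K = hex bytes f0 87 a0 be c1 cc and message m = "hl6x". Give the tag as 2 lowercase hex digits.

ca

Key hex bytes f0 87 a0 be c1 cc is 6 bytes > B = 4, so hash it first: H(key) = 62, then zero-pad to 4 bytes: K' = 62 00 00 00.
K' ⊕ ipad = 54 36 36 36.  K' ⊕ opad = 3e 5c 5c 5c.
Inner input = (K'⊕ipad) ∥ m = 54 36 36 36 ∥ 68 6c 36 78.
Inner hash: sum = 84+54+54+54+104+108+54+120 = 632; mod 256 = 120 → 78.
Outer input = (K'⊕opad) ∥ inner = 3e 5c 5c 5c ∥ 78.
Outer hash (tag): sum = 62+92+92+92+120 = 458; mod 256 = 202 → ca.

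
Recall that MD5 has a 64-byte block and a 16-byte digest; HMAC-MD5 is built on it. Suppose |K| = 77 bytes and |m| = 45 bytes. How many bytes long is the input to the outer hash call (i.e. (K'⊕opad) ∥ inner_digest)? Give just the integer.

Key is 77 > 64 bytes, so it is hashed to 16 bytes then zero-padded to 64: |K'| = 64.
Outer input = (K'⊕opad) ∥ H(inner) → 64 + 16 = 80 bytes.

80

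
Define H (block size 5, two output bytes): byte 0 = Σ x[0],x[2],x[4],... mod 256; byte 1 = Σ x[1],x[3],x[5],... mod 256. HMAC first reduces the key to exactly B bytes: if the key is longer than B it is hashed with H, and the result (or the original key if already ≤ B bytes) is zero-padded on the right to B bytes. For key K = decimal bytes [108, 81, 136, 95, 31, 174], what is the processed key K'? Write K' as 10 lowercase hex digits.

|K| = 6 > B = 5, so first hash the key.
H(K): even-index sum = 275 mod 256 = 19; odd-index sum = 350 mod 256 = 94 → 13 5e.
Zero-pad H(K) = 13 5e to 5 bytes: K' = 13 5e 00 00 00.

135e000000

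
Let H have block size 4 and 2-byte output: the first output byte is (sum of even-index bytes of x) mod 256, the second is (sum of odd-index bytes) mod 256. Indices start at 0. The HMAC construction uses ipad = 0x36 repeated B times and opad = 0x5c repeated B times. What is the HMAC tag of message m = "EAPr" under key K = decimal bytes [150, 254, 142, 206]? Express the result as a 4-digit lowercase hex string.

89a7

Key decimal bytes [150, 254, 142, 206] = 96 fe 8e ce is exactly B = 4 bytes: K' = 96 fe 8e ce.
K' ⊕ ipad = a0 c8 b8 f8.  K' ⊕ opad = ca a2 d2 92.
Inner input = (K'⊕ipad) ∥ m = a0 c8 b8 f8 ∥ 45 41 50 72.
Inner hash: even-index sum = 493 mod 256 = 237; odd-index sum = 627 mod 256 = 115 → ed 73.
Outer input = (K'⊕opad) ∥ inner = ca a2 d2 92 ∥ ed 73.
Outer hash (tag): even-index sum = 649 mod 256 = 137; odd-index sum = 423 mod 256 = 167 → 89 a7.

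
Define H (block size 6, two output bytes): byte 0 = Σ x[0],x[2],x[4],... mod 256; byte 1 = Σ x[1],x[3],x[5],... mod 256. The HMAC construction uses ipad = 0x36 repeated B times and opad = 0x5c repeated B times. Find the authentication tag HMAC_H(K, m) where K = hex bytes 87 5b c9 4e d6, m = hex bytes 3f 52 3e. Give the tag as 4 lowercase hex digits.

07e2

Key hex bytes 87 5b c9 4e d6 is 5 bytes ≤ B = 6; zero-pad to 6 bytes: K' = 87 5b c9 4e d6 00.
K' ⊕ ipad = b1 6d ff 78 e0 36.  K' ⊕ opad = db 07 95 12 8a 5c.
Inner input = (K'⊕ipad) ∥ m = b1 6d ff 78 e0 36 ∥ 3f 52 3e.
Inner hash: even-index sum = 781 mod 256 = 13; odd-index sum = 365 mod 256 = 109 → 0d 6d.
Outer input = (K'⊕opad) ∥ inner = db 07 95 12 8a 5c ∥ 0d 6d.
Outer hash (tag): even-index sum = 519 mod 256 = 7; odd-index sum = 226 mod 256 = 226 → 07 e2.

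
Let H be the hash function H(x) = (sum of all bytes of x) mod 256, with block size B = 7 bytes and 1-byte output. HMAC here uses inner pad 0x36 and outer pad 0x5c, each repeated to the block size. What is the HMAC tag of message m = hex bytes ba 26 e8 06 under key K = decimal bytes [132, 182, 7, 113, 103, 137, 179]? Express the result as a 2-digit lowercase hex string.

56

Key decimal bytes [132, 182, 7, 113, 103, 137, 179] = 84 b6 07 71 67 89 b3 is exactly B = 7 bytes: K' = 84 b6 07 71 67 89 b3.
K' ⊕ ipad = b2 80 31 47 51 bf 85.  K' ⊕ opad = d8 ea 5b 2d 3b d5 ef.
Inner input = (K'⊕ipad) ∥ m = b2 80 31 47 51 bf 85 ∥ ba 26 e8 06.
Inner hash: sum = 178+128+49+71+81+191+133+186+38+232+6 = 1293; mod 256 = 13 → 0d.
Outer input = (K'⊕opad) ∥ inner = d8 ea 5b 2d 3b d5 ef ∥ 0d.
Outer hash (tag): sum = 216+234+91+45+59+213+239+13 = 1110; mod 256 = 86 → 56.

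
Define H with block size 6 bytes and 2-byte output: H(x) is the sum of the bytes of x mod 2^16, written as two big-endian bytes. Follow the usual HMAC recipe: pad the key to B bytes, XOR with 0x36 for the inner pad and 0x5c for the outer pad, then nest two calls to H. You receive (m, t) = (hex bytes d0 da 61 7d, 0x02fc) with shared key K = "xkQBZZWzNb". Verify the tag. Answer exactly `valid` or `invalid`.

Key "xkQBZZWzNb" = 78 6b 51 42 5a 5a 57 7a 4e 62 is 10 bytes > B = 6, so hash it first: H(key) = 03 ab, then zero-pad to 6 bytes: K' = 03 ab 00 00 00 00.
K' ⊕ ipad = 35 9d 36 36 36 36; K' ⊕ opad = 5f f7 5c 5c 5c 5c.
Inner hash: sum = 53+157+54+54+54+54+208+218+97+125 = 1074 → 04 32.
Outer hash (recomputed tag): sum = 95+247+92+92+92+92+4+50 = 764 → 02 fc.
Recomputed tag = 02fc; claimed = 02fc → match.

valid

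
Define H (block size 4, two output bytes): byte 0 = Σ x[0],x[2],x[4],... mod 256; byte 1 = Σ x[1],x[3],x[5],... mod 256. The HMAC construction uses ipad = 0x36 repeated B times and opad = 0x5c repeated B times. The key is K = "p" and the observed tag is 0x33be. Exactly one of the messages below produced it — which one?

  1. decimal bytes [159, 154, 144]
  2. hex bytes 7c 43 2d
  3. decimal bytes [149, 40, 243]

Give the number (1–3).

1

Key "p" = 70 is 1 byte ≤ B = 4; zero-pad to 4 bytes: K' = 70 00 00 00.
K' ⊕ ipad = 46 36 36 36; K' ⊕ opad = 2c 5c 5c 5c.
m1: inner = H(46 36 36 36 9f 9a 90) = ab 06; tag = H(2c 5c 5c 5c ab 06) = 33be ← matches
m2: inner = H(46 36 36 36 7c 43 2d) = 25 af; tag = H(2c 5c 5c 5c 25 af) = ad67
m3: inner = H(46 36 36 36 95 28 f3) = 04 94; tag = H(2c 5c 5c 5c 04 94) = 8c4c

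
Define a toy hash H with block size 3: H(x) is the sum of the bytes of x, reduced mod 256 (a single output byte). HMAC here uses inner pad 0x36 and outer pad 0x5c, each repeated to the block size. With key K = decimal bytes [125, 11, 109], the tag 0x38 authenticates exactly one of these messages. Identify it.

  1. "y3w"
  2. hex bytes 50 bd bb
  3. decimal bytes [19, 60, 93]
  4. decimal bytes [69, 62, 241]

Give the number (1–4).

Key decimal bytes [125, 11, 109] = 7d 0b 6d is exactly B = 3 bytes: K' = 7d 0b 6d.
K' ⊕ ipad = 4b 3d 5b; K' ⊕ opad = 21 57 31.
m1: inner = H(4b 3d 5b 79 33 77) = 06; tag = H(21 57 31 06) = af
m2: inner = H(4b 3d 5b 50 bd bb) = ab; tag = H(21 57 31 ab) = 54
m3: inner = H(4b 3d 5b 13 3c 5d) = 8f; tag = H(21 57 31 8f) = 38 ← matches
m4: inner = H(4b 3d 5b 45 3e f1) = 57; tag = H(21 57 31 57) = 00

3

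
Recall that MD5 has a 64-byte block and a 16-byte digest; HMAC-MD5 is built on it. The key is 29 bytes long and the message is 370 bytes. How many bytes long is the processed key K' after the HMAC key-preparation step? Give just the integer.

64

Key is 29 ≤ 64 bytes, zero-padded: |K'| = 64.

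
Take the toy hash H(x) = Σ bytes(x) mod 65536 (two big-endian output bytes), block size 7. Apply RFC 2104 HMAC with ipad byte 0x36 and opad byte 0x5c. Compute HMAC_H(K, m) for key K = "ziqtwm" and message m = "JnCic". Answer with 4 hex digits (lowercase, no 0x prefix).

Key "ziqtwm" = 7a 69 71 74 77 6d is 6 bytes ≤ B = 7; zero-pad to 7 bytes: K' = 7a 69 71 74 77 6d 00.
K' ⊕ ipad = 4c 5f 47 42 41 5b 36.  K' ⊕ opad = 26 35 2d 28 2b 31 5c.
Inner input = (K'⊕ipad) ∥ m = 4c 5f 47 42 41 5b 36 ∥ 4a 6e 43 69 63.
Inner hash: sum = 76+95+71+66+65+91+54+74+110+67+105+99 = 973 → 03 cd.
Outer input = (K'⊕opad) ∥ inner = 26 35 2d 28 2b 31 5c ∥ 03 cd.
Outer hash (tag): sum = 38+53+45+40+43+49+92+3+205 = 568 → 02 38.

0238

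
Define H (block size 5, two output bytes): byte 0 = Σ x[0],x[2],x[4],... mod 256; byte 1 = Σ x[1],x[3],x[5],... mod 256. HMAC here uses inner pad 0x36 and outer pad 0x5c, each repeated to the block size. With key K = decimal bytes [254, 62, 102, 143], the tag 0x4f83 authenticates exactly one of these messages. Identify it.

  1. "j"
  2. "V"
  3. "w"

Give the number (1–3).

2

Key decimal bytes [254, 62, 102, 143] = fe 3e 66 8f is 4 bytes ≤ B = 5; zero-pad to 5 bytes: K' = fe 3e 66 8f 00.
K' ⊕ ipad = c8 08 50 b9 36; K' ⊕ opad = a2 62 3a d3 5c.
m1: inner = H(c8 08 50 b9 36 6a) = 4e 2b; tag = H(a2 62 3a d3 5c 4e 2b) = 6383
m2: inner = H(c8 08 50 b9 36 56) = 4e 17; tag = H(a2 62 3a d3 5c 4e 17) = 4f83 ← matches
m3: inner = H(c8 08 50 b9 36 77) = 4e 38; tag = H(a2 62 3a d3 5c 4e 38) = 7083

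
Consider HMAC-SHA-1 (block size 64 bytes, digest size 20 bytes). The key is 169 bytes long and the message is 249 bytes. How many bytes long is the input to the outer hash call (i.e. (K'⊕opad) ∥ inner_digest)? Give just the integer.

84

Key is 169 > 64 bytes, so it is hashed to 20 bytes then zero-padded to 64: |K'| = 64.
Outer input = (K'⊕opad) ∥ H(inner) → 64 + 20 = 84 bytes.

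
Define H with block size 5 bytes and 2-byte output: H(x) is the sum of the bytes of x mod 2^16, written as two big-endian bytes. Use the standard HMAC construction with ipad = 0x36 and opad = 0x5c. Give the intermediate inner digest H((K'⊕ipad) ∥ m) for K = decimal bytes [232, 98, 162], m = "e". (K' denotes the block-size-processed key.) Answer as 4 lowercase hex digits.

Key decimal bytes [232, 98, 162] = e8 62 a2 is 3 bytes ≤ B = 5; zero-pad to 5 bytes: K' = e8 62 a2 00 00.
K' ⊕ ipad = de 54 94 36 36.
Inner input = de 54 94 36 36 ∥ 65.
Inner hash: sum = 222+84+148+54+54+101 = 663 → 02 97.

0297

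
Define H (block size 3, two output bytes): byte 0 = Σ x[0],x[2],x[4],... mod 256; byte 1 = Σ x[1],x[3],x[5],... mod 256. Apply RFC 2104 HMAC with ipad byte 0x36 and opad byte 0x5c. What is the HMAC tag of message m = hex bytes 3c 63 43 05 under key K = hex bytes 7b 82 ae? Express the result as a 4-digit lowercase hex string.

4c2b

Key hex bytes 7b 82 ae is exactly B = 3 bytes: K' = 7b 82 ae.
K' ⊕ ipad = 4d b4 98.  K' ⊕ opad = 27 de f2.
Inner input = (K'⊕ipad) ∥ m = 4d b4 98 ∥ 3c 63 43 05.
Inner hash: even-index sum = 333 mod 256 = 77; odd-index sum = 307 mod 256 = 51 → 4d 33.
Outer input = (K'⊕opad) ∥ inner = 27 de f2 ∥ 4d 33.
Outer hash (tag): even-index sum = 332 mod 256 = 76; odd-index sum = 299 mod 256 = 43 → 4c 2b.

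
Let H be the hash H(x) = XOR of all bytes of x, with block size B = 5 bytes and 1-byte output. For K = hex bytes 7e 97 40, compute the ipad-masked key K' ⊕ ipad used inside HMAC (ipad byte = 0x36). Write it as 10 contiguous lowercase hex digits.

48a1763636

Key hex bytes 7e 97 40 is 3 bytes ≤ B = 5; zero-pad to 5 bytes: K' = 7e 97 40 00 00.
XOR each byte with 0x36: 7e⊕36=48, 97⊕36=a1, 40⊕36=76, 00⊕36=36, 00⊕36=36.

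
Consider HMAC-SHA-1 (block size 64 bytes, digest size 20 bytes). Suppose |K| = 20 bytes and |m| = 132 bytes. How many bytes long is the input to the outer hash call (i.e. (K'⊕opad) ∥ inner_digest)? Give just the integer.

Key is 20 ≤ 64 bytes, zero-padded: |K'| = 64.
Outer input = (K'⊕opad) ∥ H(inner) → 64 + 20 = 84 bytes.

84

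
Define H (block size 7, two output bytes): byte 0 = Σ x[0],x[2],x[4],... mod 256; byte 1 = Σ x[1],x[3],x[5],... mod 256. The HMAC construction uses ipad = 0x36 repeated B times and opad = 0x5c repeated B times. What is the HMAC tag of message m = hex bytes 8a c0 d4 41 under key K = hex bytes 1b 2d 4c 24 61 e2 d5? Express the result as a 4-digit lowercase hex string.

Key hex bytes 1b 2d 4c 24 61 e2 d5 is exactly B = 7 bytes: K' = 1b 2d 4c 24 61 e2 d5.
K' ⊕ ipad = 2d 1b 7a 12 57 d4 e3.  K' ⊕ opad = 47 71 10 78 3d be 89.
Inner input = (K'⊕ipad) ∥ m = 2d 1b 7a 12 57 d4 e3 ∥ 8a c0 d4 41.
Inner hash: even-index sum = 738 mod 256 = 226; odd-index sum = 607 mod 256 = 95 → e2 5f.
Outer input = (K'⊕opad) ∥ inner = 47 71 10 78 3d be 89 ∥ e2 5f.
Outer hash (tag): even-index sum = 380 mod 256 = 124; odd-index sum = 649 mod 256 = 137 → 7c 89.

7c89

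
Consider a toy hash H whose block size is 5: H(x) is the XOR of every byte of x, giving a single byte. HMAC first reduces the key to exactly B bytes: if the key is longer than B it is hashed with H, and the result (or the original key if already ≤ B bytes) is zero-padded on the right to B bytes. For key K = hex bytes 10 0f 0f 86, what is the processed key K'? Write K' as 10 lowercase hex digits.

100f0f8600

Key hex bytes 10 0f 0f 86 is 4 bytes ≤ B = 5; zero-pad to 5 bytes: K' = 10 0f 0f 86 00.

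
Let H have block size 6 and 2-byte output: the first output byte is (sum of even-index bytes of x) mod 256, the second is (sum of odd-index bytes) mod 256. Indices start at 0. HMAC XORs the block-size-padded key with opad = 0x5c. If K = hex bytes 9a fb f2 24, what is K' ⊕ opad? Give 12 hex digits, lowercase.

Key hex bytes 9a fb f2 24 is 4 bytes ≤ B = 6; zero-pad to 6 bytes: K' = 9a fb f2 24 00 00.
XOR each byte with 0x5c: 9a⊕5c=c6, fb⊕5c=a7, f2⊕5c=ae, 24⊕5c=78, 00⊕5c=5c, 00⊕5c=5c.

c6a7ae785c5c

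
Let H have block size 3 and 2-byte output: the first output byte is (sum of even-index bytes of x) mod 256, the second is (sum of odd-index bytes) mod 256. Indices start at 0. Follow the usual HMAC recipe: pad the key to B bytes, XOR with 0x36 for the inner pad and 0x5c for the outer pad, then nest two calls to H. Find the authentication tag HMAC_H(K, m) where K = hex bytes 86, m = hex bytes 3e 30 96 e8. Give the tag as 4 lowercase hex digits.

405a

Key hex bytes 86 is 1 byte ≤ B = 3; zero-pad to 3 bytes: K' = 86 00 00.
K' ⊕ ipad = b0 36 36.  K' ⊕ opad = da 5c 5c.
Inner input = (K'⊕ipad) ∥ m = b0 36 36 ∥ 3e 30 96 e8.
Inner hash: even-index sum = 510 mod 256 = 254; odd-index sum = 266 mod 256 = 10 → fe 0a.
Outer input = (K'⊕opad) ∥ inner = da 5c 5c ∥ fe 0a.
Outer hash (tag): even-index sum = 320 mod 256 = 64; odd-index sum = 346 mod 256 = 90 → 40 5a.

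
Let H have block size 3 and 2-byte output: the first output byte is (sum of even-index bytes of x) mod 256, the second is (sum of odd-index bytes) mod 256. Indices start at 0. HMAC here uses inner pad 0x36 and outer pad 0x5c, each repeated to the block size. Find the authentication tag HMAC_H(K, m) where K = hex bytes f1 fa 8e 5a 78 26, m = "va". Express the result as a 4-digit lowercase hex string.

c97e

Key hex bytes f1 fa 8e 5a 78 26 is 6 bytes > B = 3, so hash it first: H(key) = f7 7a, then zero-pad to 3 bytes: K' = f7 7a 00.
K' ⊕ ipad = c1 4c 36.  K' ⊕ opad = ab 26 5c.
Inner input = (K'⊕ipad) ∥ m = c1 4c 36 ∥ 76 61.
Inner hash: even-index sum = 344 mod 256 = 88; odd-index sum = 194 mod 256 = 194 → 58 c2.
Outer input = (K'⊕opad) ∥ inner = ab 26 5c ∥ 58 c2.
Outer hash (tag): even-index sum = 457 mod 256 = 201; odd-index sum = 126 mod 256 = 126 → c9 7e.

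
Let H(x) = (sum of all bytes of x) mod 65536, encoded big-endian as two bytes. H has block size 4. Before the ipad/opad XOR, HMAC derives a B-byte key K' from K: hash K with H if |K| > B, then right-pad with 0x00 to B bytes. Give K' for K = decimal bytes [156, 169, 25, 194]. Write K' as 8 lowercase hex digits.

9ca919c2

Key decimal bytes [156, 169, 25, 194] = 9c a9 19 c2 is exactly B = 4 bytes: K' = 9c a9 19 c2.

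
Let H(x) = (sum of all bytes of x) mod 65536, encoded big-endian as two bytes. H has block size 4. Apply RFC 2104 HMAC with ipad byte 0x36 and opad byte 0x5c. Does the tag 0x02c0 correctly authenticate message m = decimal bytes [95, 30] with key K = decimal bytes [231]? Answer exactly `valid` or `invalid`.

valid

Key decimal bytes [231] = e7 is 1 byte ≤ B = 4; zero-pad to 4 bytes: K' = e7 00 00 00.
K' ⊕ ipad = d1 36 36 36; K' ⊕ opad = bb 5c 5c 5c.
Inner hash: sum = 209+54+54+54+95+30 = 496 → 01 f0.
Outer hash (recomputed tag): sum = 187+92+92+92+1+240 = 704 → 02 c0.
Recomputed tag = 02c0; claimed = 02c0 → match.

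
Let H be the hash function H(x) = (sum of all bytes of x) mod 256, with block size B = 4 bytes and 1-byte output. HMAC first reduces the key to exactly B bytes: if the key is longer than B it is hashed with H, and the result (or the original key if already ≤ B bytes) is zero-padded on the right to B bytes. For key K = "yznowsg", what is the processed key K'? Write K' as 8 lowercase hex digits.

|K| = 7 > B = 4, so first hash the key.
H(K): sum = 121+122+110+111+119+115+103 = 801; mod 256 = 33 → 21.
Zero-pad H(K) = 21 to 4 bytes: K' = 21 00 00 00.

21000000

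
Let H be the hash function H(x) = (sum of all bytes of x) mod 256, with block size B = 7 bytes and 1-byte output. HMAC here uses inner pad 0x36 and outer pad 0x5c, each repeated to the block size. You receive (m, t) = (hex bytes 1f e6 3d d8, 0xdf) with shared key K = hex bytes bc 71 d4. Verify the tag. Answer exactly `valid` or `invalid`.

invalid

Key hex bytes bc 71 d4 is 3 bytes ≤ B = 7; zero-pad to 7 bytes: K' = bc 71 d4 00 00 00 00.
K' ⊕ ipad = 8a 47 e2 36 36 36 36; K' ⊕ opad = e0 2d 88 5c 5c 5c 5c.
Inner hash: sum = 138+71+226+54+54+54+54+31+230+61+216 = 1189; mod 256 = 165 → a5.
Outer hash (recomputed tag): sum = 224+45+136+92+92+92+92+165 = 938; mod 256 = 170 → aa.
Recomputed tag = aa; claimed = df → mismatch.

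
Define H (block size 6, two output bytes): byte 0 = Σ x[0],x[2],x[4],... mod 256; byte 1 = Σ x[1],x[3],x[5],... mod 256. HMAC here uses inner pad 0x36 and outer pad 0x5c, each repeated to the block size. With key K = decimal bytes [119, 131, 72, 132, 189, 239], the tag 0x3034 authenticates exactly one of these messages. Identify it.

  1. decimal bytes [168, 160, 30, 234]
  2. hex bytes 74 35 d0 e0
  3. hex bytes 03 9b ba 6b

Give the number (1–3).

Key decimal bytes [119, 131, 72, 132, 189, 239] = 77 83 48 84 bd ef is exactly B = 6 bytes: K' = 77 83 48 84 bd ef.
K' ⊕ ipad = 41 b5 7e b2 8b d9; K' ⊕ opad = 2b df 14 d8 e1 b3.
m1: inner = H(41 b5 7e b2 8b d9 a8 a0 1e ea) = 10 ca; tag = H(2b df 14 d8 e1 b3 10 ca) = 3034 ← matches
m2: inner = H(41 b5 7e b2 8b d9 74 35 d0 e0) = 8e 55; tag = H(2b df 14 d8 e1 b3 8e 55) = aebf
m3: inner = H(41 b5 7e b2 8b d9 03 9b ba 6b) = 07 46; tag = H(2b df 14 d8 e1 b3 07 46) = 27b0

1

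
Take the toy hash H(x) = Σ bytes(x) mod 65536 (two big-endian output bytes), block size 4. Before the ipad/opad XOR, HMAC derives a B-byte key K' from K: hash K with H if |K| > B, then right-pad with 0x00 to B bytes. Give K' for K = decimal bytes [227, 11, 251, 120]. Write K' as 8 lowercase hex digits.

Key decimal bytes [227, 11, 251, 120] = e3 0b fb 78 is exactly B = 4 bytes: K' = e3 0b fb 78.

e30bfb78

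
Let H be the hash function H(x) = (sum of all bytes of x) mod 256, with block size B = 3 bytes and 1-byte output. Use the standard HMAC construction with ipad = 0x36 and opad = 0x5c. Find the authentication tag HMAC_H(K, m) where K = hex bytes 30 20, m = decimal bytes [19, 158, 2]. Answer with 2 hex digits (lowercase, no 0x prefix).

Key hex bytes 30 20 is 2 bytes ≤ B = 3; zero-pad to 3 bytes: K' = 30 20 00.
K' ⊕ ipad = 06 16 36.  K' ⊕ opad = 6c 7c 5c.
Inner input = (K'⊕ipad) ∥ m = 06 16 36 ∥ 13 9e 02.
Inner hash: sum = 6+22+54+19+158+2 = 261; mod 256 = 5 → 05.
Outer input = (K'⊕opad) ∥ inner = 6c 7c 5c ∥ 05.
Outer hash (tag): sum = 108+124+92+5 = 329; mod 256 = 73 → 49.

49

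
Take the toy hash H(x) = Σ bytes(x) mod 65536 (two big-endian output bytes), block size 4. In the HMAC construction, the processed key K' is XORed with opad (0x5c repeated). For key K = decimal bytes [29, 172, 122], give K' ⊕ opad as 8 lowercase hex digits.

41f0265c

Key decimal bytes [29, 172, 122] = 1d ac 7a is 3 bytes ≤ B = 4; zero-pad to 4 bytes: K' = 1d ac 7a 00.
XOR each byte with 0x5c: 1d⊕5c=41, ac⊕5c=f0, 7a⊕5c=26, 00⊕5c=5c.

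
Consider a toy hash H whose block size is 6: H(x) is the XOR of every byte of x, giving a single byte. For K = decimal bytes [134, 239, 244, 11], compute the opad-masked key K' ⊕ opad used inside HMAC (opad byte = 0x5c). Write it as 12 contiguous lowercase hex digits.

dab3a8575c5c

Key decimal bytes [134, 239, 244, 11] = 86 ef f4 0b is 4 bytes ≤ B = 6; zero-pad to 6 bytes: K' = 86 ef f4 0b 00 00.
XOR each byte with 0x5c: 86⊕5c=da, ef⊕5c=b3, f4⊕5c=a8, 0b⊕5c=57, 00⊕5c=5c, 00⊕5c=5c.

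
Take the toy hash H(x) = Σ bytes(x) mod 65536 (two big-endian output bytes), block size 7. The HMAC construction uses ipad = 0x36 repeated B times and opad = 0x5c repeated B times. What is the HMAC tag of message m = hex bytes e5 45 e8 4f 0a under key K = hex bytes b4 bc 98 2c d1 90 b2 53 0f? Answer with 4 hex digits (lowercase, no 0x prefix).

Key hex bytes b4 bc 98 2c d1 90 b2 53 0f is 9 bytes > B = 7, so hash it first: H(key) = 04 a9, then zero-pad to 7 bytes: K' = 04 a9 00 00 00 00 00.
K' ⊕ ipad = 32 9f 36 36 36 36 36.  K' ⊕ opad = 58 f5 5c 5c 5c 5c 5c.
Inner input = (K'⊕ipad) ∥ m = 32 9f 36 36 36 36 36 ∥ e5 45 e8 4f 0a.
Inner hash: sum = 50+159+54+54+54+54+54+229+69+232+79+10 = 1098 → 04 4a.
Outer input = (K'⊕opad) ∥ inner = 58 f5 5c 5c 5c 5c 5c ∥ 04 4a.
Outer hash (tag): sum = 88+245+92+92+92+92+92+4+74 = 871 → 03 67.

0367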